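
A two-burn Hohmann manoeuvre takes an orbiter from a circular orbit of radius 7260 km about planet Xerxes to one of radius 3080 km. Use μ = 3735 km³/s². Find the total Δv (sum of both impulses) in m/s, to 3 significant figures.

The Hohmann ellipse has a_t = (r₁ + r₂)/2 = 5170 km.
Circular speed at r₁: v₁ = √(μ/r₁) = √(3735/7260) = 0.71726 km/s.
Transfer-orbit speed at r₁ (v² = μ(2/r − 1/a)): v_a = √[μ(2/r₁ − 1/a_t)] = 0.55361 km/s.
First burn Δv₁ = |v_a − v₁| = 0.16365 km/s.
Circular speed at r₂: v₂ = √(μ/r₂) = 1.10121 km/s.
Transfer-orbit speed at r₂: v_p = √[μ(2/r₂ − 1/a_t)] = 1.30495 km/s.
Second burn Δv₂ = |v₂ − v_p| = 0.20374 km/s.
Δv = Δv₁ + Δv₂ = 0.16365 + 0.20374 = 0.3674 km/s.

Δv = 367 m/s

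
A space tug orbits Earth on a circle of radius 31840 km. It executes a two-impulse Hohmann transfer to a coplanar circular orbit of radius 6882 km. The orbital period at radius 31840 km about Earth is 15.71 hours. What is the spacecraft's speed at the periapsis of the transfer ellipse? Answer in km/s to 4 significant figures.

v = 9.757 km/s

From Kepler's third law T² = 4π²r³/μ at r = 31840 km, T = 15.71 hours = 15.71 × 3600 s = 56556 s: μ = 4π²r³/T² = 3.98402×10^5 km³/s².
The Hohmann ellipse has a_t = (r₁ + r₂)/2 = 19361 km.
At periapsis, r = 6882 km.
Vis-viva: v = √[μ(2/r − 1/a_t)] = √[3.98402×10^5 × (2/6882 − 1/19361)] = 9.757 km/s.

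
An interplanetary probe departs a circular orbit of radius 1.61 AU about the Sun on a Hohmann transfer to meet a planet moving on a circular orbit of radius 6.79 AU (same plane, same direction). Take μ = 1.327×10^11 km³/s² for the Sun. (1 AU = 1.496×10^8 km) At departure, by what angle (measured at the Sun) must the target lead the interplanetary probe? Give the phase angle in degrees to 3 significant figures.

In km: r₁ = 1.61 × 1.496×10^8 = 2.40856×10^8 km; r₂ = 6.79 × 1.496×10^8 = 1.015784×10^9 km.
Transfer-ellipse semi-major axis a_t = (r₁ + r₂)/2 = (2.40856×10^8 + 1.015784×10^9)/2 = 6.2832×10^8 km.
The half-period of the transfer ellipse is t = π√(a_t³/μ) = 1.35827×10^8 s.
The target's mean motion on its circular orbit is ω₂ = √(μ/r₂³) = 1.12521×10^-8 rad/s.
Angle swept by the target during transfer: ω₂·t = 1.5283 rad = 87.57°.
The interplanetary probe traverses 180° on the transfer ellipse, so the target must lead by 180° − 87.57° = 92.4°.

φ = 92.4°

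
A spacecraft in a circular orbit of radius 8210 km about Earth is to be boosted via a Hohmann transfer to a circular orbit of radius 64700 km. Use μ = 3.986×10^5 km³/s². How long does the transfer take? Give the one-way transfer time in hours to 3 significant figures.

t = 9.62 hours

Semi-major axis of the transfer orbit: a_t = (8210 + 64700)/2 = 36455 km.
Transfer time t = π√(a_t³/μ) = π√((36455)³ / 3.986×10^5) = 34640 s.
Converting: 34640 s ÷ 3600 s/hour = 9.62 hours.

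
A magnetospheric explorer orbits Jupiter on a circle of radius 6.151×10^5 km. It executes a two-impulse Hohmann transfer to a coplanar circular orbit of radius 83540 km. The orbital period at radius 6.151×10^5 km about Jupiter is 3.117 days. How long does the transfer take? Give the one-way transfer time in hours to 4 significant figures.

From Kepler's third law T² = 4π²r³/μ at r = 6.151×10^5 km, T = 3.117 days = 3.117 × 86400 s = 2.693088×10^5 s: μ = 4π²r³/T² = 1.26676×10^8 km³/s².
Transfer-ellipse semi-major axis a_t = (r₁ + r₂)/2 = (6.151×10^5 + 83540)/2 = 3.4932×10^5 km.
Transfer time t = π√(a_t³/μ) = π√((3.4932×10^5)³ / 1.26676×10^8) = 57630 s.
Converting: 57630 s ÷ 3600 s/hour = 16.01 hours.

t = 16.01 hours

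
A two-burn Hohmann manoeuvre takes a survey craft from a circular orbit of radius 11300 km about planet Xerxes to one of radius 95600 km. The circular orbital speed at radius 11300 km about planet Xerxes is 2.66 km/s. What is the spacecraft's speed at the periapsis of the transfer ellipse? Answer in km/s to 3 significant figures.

From the circular-orbit relation v² = μ/r at r = 11300 km: μ = v²r = (2.66)² × 11300 = 79954.3 km³/s².
Transfer-ellipse semi-major axis a_t = (r₁ + r₂)/2 = (11300 + 95600)/2 = 53450 km.
At periapsis, r = 11300 km.
Vis-viva: v = √[μ(2/r − 1/a_t)] = √[79954.3 × (2/11300 − 1/53450)] = 3.557 km/s.

v = 3.56 km/s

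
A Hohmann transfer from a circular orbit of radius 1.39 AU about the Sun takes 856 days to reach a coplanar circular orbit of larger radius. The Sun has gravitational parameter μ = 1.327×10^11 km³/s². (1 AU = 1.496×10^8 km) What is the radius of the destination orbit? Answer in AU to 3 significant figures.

In km: r₁ = 1.39 × 1.496×10^8 = 2.07944×10^8 km.
Transfer time t = 856 days = 7.39584×10^7 s, and t = π√(a_t³/μ).
So a_t = (μ t²/π²)^(1/3) = (1.327×10^11 × (7.39584×10^7)² / π²)^(1/3) = 4.1897×10^8 km.
Since a_t = (r₁ + r₂)/2, r₂ = 2a_t − r₁ = 2×4.1897×10^8 − 2.07944×10^8 = 6.29996×10^8 km.
In AU: r₂ = 6.29996×10^8 / 1.496×10^8 = 4.21 AU.

r₂ = 4.21 AU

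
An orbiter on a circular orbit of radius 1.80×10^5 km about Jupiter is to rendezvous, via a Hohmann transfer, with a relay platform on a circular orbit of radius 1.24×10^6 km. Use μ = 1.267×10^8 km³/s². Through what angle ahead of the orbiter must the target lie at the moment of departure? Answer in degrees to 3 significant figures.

Semi-major axis of the transfer orbit: a_t = (1.800×10^5 + 1.240×10^6)/2 = 7.100×10^5 km.
Transfer time t = π√(a_t³/μ) = 1.6697×10^5 s.
Target angular speed ω₂ = √(μ/r₂³) = 8.1518×10^-6 rad/s.
Angle swept by the target during transfer: ω₂·t = 1.3611 rad = 77.99°.
Arrival is 180° from departure on the ellipse, so φ = 180° − 77.99° = 102°.

φ = 102°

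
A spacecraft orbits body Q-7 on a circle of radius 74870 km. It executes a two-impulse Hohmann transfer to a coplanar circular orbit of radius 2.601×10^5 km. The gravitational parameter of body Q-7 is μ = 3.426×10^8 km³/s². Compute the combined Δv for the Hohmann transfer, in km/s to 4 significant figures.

Δv = 28.68 km/s

Transfer-ellipse semi-major axis a_t = (r₁ + r₂)/2 = (74870 + 2.601×10^5)/2 = 1.67485×10^5 km.
At r₁ the circular-orbit speed is v₁ = √(μ/r₁) = 67.65 km/s.
Transfer-orbit speed at r₁ (vis-viva): v_p = √[μ(2/r₁ − 1/a_t)] = 84.30 km/s.
First burn Δv₁ = |v_p − v₁| = 16.65 km/s.
At r₂, v₂ = √(μ/r₂) = 36.293 km/s.
Transfer-orbit speed at r₂: v_a = √[μ(2/r₂ − 1/a_t)] = 24.266 km/s.
Second burn Δv₂ = |v₂ − v_a| = 12.03 km/s.
Total Δv = Δv₁ + Δv₂ = 28.68 km/s.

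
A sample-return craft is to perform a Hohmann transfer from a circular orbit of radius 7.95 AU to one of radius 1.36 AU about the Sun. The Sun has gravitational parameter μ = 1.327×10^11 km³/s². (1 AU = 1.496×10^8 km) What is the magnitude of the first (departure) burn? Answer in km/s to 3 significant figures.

In km: r₁ = 7.95 × 1.496×10^8 = 1.18932×10^9 km; r₂ = 1.36 × 1.496×10^8 = 2.03456×10^8 km.
The Hohmann ellipse has a_t = (r₁ + r₂)/2 = 6.96388×10^8 km.
Circular speed at r = 1.18932×10^9 km: v_c = √(μ/r) = 10.5630 km/s.
Vis-viva on the transfer ellipse at r = 1.18932×10^9 km gives v_t = √[μ(2/r − 1/a_t)] = 5.70947 km/s.
Δv₁ = |v_t − v_c| = |5.70947 − 10.5630| = 4.854 km/s.

Δv₁ = 4.85 km/s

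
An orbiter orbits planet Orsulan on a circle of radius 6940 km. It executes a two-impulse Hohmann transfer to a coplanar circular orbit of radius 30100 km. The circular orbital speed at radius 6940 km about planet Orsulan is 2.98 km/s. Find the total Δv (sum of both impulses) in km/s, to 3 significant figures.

Δv = 1.37 km/s

From the circular-orbit relation v² = μ/r at r = 6940 km: μ = v²r = (2.98)² × 6940 = 61630.0 km³/s².
The Hohmann ellipse has a_t = (r₁ + r₂)/2 = 18520 km.
At r₁ the circular-orbit speed is v₁ = √(μ/r₁) = 2.9800 km/s.
On the transfer ellipse at r₁, vis-viva equation gives v_p = √[μ(2/r₁ − 1/a_t)] = 3.7991 km/s.
First burn Δv₁ = |v_p − v₁| = 0.8191 km/s.
Circular speed at r₂: v₂ = √(μ/r₂) = 1.4309 km/s.
Transfer-orbit speed at r₂: v_a = √[μ(2/r₂ − 1/a_t)] = 0.87594 km/s.
Second burn Δv₂ = |v₂ − v_a| = 0.5550 km/s.
Total Δv = Δv₁ + Δv₂ = 1.374 km/s.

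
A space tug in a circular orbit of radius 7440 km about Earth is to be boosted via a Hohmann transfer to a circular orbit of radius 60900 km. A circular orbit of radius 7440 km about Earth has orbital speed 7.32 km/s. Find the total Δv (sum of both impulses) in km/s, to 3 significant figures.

From the circular-orbit relation v² = μ/r at r = 7440 km: μ = v²r = (7.32)² × 7440 = 3.98653×10^5 km³/s².
Transfer-ellipse semi-major axis a_t = (r₁ + r₂)/2 = (7440 + 60900)/2 = 34170 km.
Circular speed at r₁: v₁ = √(μ/r₁) = √(3.98653×10^5/7440) = 7.320 km/s.
On the transfer ellipse at r₁, v² = μ(2/r − 1/a) gives v_p = √[μ(2/r₁ − 1/a_t)] = 9.772 km/s.
First burn Δv₁ = |v_p − v₁| = 2.452 km/s.
At r₂, v₂ = √(μ/r₂) = 2.559 km/s.
Transfer-orbit speed at r₂: v_a = √[μ(2/r₂ − 1/a_t)] = 1.194 km/s.
Second burn Δv₂ = |v₂ − v_a| = 1.365 km/s.
Total Δv = Δv₁ + Δv₂ = 3.817 km/s.

Δv = 3.82 km/s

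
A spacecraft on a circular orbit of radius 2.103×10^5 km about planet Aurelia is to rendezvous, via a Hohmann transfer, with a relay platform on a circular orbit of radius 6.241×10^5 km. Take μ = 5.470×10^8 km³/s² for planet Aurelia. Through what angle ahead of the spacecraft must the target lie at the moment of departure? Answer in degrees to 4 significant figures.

The Hohmann ellipse has a_t = (r₁ + r₂)/2 = 4.172×10^5 km.
Transfer time t = π√(a_t³/μ) = 36200 s.
The target's mean motion on its circular orbit is ω₂ = √(μ/r₂³) = 4.744×10^-5 rad/s.
Angle swept by the target during transfer: ω₂·t = 1.717 rad = 98.38°.
The spacecraft traverses 180° on the transfer ellipse, so the target must lead by 180° − 98.38° = 81.62°.

φ = 81.62°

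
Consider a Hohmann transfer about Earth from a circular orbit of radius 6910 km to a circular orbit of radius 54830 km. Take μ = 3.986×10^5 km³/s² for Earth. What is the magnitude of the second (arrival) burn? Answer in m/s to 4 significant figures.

Δv₂ = 1421 m/s

The Hohmann ellipse has a_t = (r₁ + r₂)/2 = 30870 km.
On the circular orbit at r = 54830 km, v_c = √(μ/r) = 2.6962 km/s.
Transfer-orbit speed at the same r (vis-viva, a = a_t): v_t = √[μ(2/r − 1/a_t)] = 1.2756 km/s.
Δv₂ = |v_t − v_c| = |1.2756 − 2.6962| = 1.421 km/s.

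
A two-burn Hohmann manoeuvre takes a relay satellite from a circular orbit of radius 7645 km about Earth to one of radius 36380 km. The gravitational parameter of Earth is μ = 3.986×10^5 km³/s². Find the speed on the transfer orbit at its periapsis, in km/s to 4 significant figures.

Semi-major axis of the transfer orbit: a_t = (7645 + 36380)/2 = 22012.5 km.
At periapsis, r = 7645 km.
From the vis-viva equation, v = √[μ(2/r − 1/a_t)] = 9.283 km/s.

v = 9.283 km/s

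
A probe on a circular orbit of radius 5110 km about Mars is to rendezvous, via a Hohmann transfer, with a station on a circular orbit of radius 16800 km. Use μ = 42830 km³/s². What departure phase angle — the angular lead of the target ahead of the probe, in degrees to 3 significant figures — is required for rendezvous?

Transfer-ellipse semi-major axis a_t = (r₁ + r₂)/2 = (5110 + 16800)/2 = 10955 km.
The half-period of the transfer ellipse is t = π√(a_t³/μ) = 17406 s.
Target angular speed ω₂ = √(μ/r₂³) = 9.5041×10^-5 rad/s.
Angle swept by the target during transfer: ω₂·t = 1.6543 rad = 94.78°.
The probe traverses 180° on the transfer ellipse, so the target must lead by 180° − 94.78° = 85.2°.

φ = 85.2°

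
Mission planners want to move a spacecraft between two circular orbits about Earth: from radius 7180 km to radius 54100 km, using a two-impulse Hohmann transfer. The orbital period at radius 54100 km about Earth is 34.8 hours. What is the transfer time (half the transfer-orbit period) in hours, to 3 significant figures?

From Kepler's third law T² = 4π²r³/μ at r = 54100 km, T = 34.8 hours = 34.8 × 3600 s = 1.2528×10^5 s: μ = 4π²r³/T² = 3.98280×10^5 km³/s².
Semi-major axis of the transfer orbit: a_t = (7180 + 54100)/2 = 30640 km.
Half the transfer-orbit period gives t = π√(a_t³/μ) = 26700 s.
Converting: 26700 s ÷ 3600 s/hour = 7.42 hours.

t = 7.42 hours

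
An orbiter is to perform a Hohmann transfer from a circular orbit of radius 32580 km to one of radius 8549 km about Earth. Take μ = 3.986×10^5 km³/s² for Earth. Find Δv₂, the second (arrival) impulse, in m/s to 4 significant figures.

Semi-major axis of the transfer orbit: a_t = (32580 + 8549)/2 = 20564.5 km.
On the circular orbit at r = 8549 km, v_c = √(μ/r) = 6.8283 km/s.
Transfer-orbit speed at the same r (vis-viva, a = a_t): v_t = √[μ(2/r − 1/a_t)] = 8.5946 km/s.
Δv₂ = |v_t − v_c| = |8.5946 − 6.8283| = 1.766 km/s.

Δv₂ = 1766 m/s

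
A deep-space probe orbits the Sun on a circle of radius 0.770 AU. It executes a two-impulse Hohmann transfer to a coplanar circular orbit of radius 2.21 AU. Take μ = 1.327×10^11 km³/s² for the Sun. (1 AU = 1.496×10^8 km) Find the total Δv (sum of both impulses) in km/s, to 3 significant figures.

In km: r₁ = 0.770 × 1.496×10^8 = 1.15192×10^8 km; r₂ = 2.21 × 1.496×10^8 = 3.30616×10^8 km.
Semi-major axis of the transfer orbit: a_t = (1.15192×10^8 + 3.30616×10^8)/2 = 2.22904×10^8 km.
Circular speed at r₁: v₁ = √(μ/r₁) = √(1.327×10^11/1.15192×10^8) = 33.941 km/s.
Transfer-orbit speed at r₁ (v² = μ(2/r − 1/a)): v_p = √[μ(2/r₁ − 1/a_t)] = 41.336 km/s.
First burn Δv₁ = |v_p − v₁| = 7.395 km/s.
Circular speed at r₂: v₂ = √(μ/r₂) = 20.034 km/s.
Transfer-orbit speed at r₂: v_a = √[μ(2/r₂ − 1/a_t)] = 14.402 km/s.
Second burn Δv₂ = |v₂ − v_a| = 5.632 km/s.
Total Δv = Δv₁ + Δv₂ = 13.03 km/s.

Δv = 13.0 km/s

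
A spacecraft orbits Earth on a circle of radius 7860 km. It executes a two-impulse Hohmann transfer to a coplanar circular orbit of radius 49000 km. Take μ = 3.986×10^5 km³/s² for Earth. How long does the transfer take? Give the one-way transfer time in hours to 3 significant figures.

t = 6.63 hours

Transfer-ellipse semi-major axis a_t = (r₁ + r₂)/2 = (7860 + 49000)/2 = 28430 km.
Half the transfer-orbit period gives t = π√(a_t³/μ) = 23853 s.
Converting: 23853 s ÷ 3600 s/hour = 6.63 hours.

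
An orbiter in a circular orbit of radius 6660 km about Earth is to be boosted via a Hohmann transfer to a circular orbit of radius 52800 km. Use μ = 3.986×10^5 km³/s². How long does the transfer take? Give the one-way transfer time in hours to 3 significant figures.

Transfer-ellipse semi-major axis a_t = (r₁ + r₂)/2 = (6660 + 52800)/2 = 29730 km.
Half the transfer-orbit period gives t = π√(a_t³/μ) = 25510 s.
Converting: 25510 s ÷ 3600 s/hour = 7.09 hours.

t = 7.09 hours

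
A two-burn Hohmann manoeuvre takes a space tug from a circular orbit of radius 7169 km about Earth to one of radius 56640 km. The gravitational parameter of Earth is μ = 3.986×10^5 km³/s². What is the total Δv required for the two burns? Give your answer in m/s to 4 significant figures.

Δv = 3874 m/s

The Hohmann ellipse has a_t = (r₁ + r₂)/2 = 31904.5 km.
Circular speed at r₁: v₁ = √(μ/r₁) = √(3.986×10^5/7169) = 7.4566 km/s.
On the transfer ellipse at r₁, vis-viva gives v_p = √[μ(2/r₁ − 1/a_t)] = 9.9352 km/s.
First burn Δv₁ = |v_p − v₁| = 2.479 km/s.
Circular speed at r₂: v₂ = √(μ/r₂) = 2.653 km/s.
Transfer-orbit speed at r₂: v_a = √[μ(2/r₂ − 1/a_t)] = 1.258 km/s.
Second burn Δv₂ = |v₂ − v_a| = 1.395 km/s.
Δv = Δv₁ + Δv₂ = 2.479 + 1.395 = 3.874 km/s.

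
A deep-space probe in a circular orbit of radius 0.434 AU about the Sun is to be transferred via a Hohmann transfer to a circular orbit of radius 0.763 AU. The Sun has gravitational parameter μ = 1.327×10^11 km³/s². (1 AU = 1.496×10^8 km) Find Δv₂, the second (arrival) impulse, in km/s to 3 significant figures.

In km: r₁ = 0.434 × 1.496×10^8 = 6.49264×10^7 km; r₂ = 0.763 × 1.496×10^8 = 1.141448×10^8 km.
The Hohmann ellipse has a_t = (r₁ + r₂)/2 = 8.95356×10^7 km.
On the circular orbit at r = 1.141448×10^8 km, v_c = √(μ/r) = 34.096 km/s.
Transfer-orbit speed at the same r (vis-viva, a = a_t): v_t = √[μ(2/r − 1/a_t)] = 29.035 km/s.
Δv₂ = |v_t − v_c| = |29.035 − 34.096| = 5.061 km/s.

Δv₂ = 5.06 km/s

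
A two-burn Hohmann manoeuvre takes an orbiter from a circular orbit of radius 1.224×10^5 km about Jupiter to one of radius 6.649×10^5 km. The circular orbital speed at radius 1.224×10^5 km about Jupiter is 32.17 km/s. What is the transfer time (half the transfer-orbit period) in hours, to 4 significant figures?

t = 19.15 hours

From the circular-orbit relation v² = μ/r at r = 1.224×10^5 km: μ = v²r = (32.17)² × 1.224×10^5 = 1.26673×10^8 km³/s².
The Hohmann ellipse has a_t = (r₁ + r₂)/2 = 3.9365×10^5 km.
Half the transfer-orbit period gives t = π√(a_t³/μ) = 68940 s.
Converting: 68940 s ÷ 3600 s/hour = 19.15 hours.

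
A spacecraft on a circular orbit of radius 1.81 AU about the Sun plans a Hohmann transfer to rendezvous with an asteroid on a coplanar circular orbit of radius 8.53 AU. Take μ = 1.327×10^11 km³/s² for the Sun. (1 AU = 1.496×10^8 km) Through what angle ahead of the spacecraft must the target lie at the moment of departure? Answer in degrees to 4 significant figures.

φ = 95.07°

In km: r₁ = 1.81 × 1.496×10^8 = 2.70776×10^8 km; r₂ = 8.53 × 1.496×10^8 = 1.276088×10^9 km.
Transfer-ellipse semi-major axis a_t = (r₁ + r₂)/2 = (2.70776×10^8 + 1.276088×10^9)/2 = 7.73432×10^8 km.
Transfer time t = π√(a_t³/μ) = 1.85502×10^8 s.
The target's mean motion on its circular orbit is ω₂ = √(μ/r₂³) = 7.99125×10^-9 rad/s.
Angle swept by the target during transfer: ω₂·t = 1.48239 rad = 84.93°.
The spacecraft traverses 180° on the transfer ellipse, so the target must lead by 180° − 84.93° = 95.07°.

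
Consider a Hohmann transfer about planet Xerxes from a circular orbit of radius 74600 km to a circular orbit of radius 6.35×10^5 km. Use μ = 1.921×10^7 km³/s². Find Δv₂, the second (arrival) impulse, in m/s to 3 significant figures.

Δv₂ = 2980 m/s

The Hohmann ellipse has a_t = (r₁ + r₂)/2 = 3.548×10^5 km.
Circular speed at r = 6.350×10^5 km: v_c = √(μ/r) = 5.500 km/s.
Transfer-orbit speed at the same r (vis-viva, a = a_t): v_t = √[μ(2/r − 1/a_t)] = 2.522 km/s.
Δv₂ = |v_t − v_c| = |2.522 − 5.500| = 2.978 km/s.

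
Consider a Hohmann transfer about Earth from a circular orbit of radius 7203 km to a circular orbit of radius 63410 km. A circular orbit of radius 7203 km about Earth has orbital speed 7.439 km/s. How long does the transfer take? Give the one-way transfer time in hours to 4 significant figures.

t = 9.170 hours

From the circular-orbit relation v² = μ/r at r = 7203 km: μ = v²r = (7.439)² × 7203 = 3.98605×10^5 km³/s².
Semi-major axis of the transfer orbit: a_t = (7203 + 63410)/2 = 35306.5 km.
Transfer time t = π√(a_t³/μ) = π√((35306.5)³ / 3.98605×10^5) = 33011 s.
Converting: 33011 s ÷ 3600 s/hour = 9.170 hours.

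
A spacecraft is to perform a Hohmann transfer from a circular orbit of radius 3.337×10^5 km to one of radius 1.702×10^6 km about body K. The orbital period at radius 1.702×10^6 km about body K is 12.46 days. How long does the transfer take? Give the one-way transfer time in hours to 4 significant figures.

From Kepler's third law T² = 4π²r³/μ at r = 1.702×10^6 km, T = 12.46 days = 12.46 × 86400 s = 1.076544×10^6 s: μ = 4π²r³/T² = 1.67948×10^8 km³/s².
Semi-major axis of the transfer orbit: a_t = (3.337×10^5 + 1.702×10^6)/2 = 1.01785×10^6 km.
Transfer time t = π√(a_t³/μ) = π√((1.01785×10^6)³ / 1.67948×10^8) = 2.4894×10^5 s.
Converting: 2.4894×10^5 s ÷ 3600 s/hour = 69.15 hours.

t = 69.15 hours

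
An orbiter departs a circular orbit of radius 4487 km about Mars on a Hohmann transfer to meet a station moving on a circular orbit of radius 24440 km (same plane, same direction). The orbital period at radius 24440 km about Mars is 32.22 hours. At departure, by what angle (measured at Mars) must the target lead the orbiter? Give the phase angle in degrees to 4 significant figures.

φ = 98.05°

From Kepler's third law T² = 4π²r³/μ at r = 24440 km, T = 32.22 hours = 32.22 × 3600 s = 1.15992×10^5 s: μ = 4π²r³/T² = 42835.8 km³/s².
Transfer-ellipse semi-major axis a_t = (r₁ + r₂)/2 = (4487 + 24440)/2 = 14463.5 km.
Transfer time t = π√(a_t³/μ) = 26403.2 s.
Target angular speed ω₂ = √(μ/r₂³) = 5.41691×10^-5 rad/s.
Angle swept by the target during transfer: ω₂·t = 1.43024 rad = 81.95°.
Arrival is 180° from departure on the ellipse, so φ = 180° − 81.95° = 98.05°.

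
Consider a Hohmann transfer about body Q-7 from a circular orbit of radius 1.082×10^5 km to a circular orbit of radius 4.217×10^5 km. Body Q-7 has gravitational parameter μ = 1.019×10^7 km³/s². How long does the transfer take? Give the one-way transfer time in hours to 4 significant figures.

Semi-major axis of the transfer orbit: a_t = (1.082×10^5 + 4.217×10^5)/2 = 2.6495×10^5 km.
Half the transfer-orbit period gives t = π√(a_t³/μ) = 1.342×10^5 s.
Converting: 1.342×10^5 s ÷ 3600 s/hour = 37.28 hours.

t = 37.28 hours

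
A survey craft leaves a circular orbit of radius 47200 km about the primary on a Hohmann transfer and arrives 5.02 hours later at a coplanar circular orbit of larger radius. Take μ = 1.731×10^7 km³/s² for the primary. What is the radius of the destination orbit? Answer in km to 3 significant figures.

r₂ = 1.19×10^5 km

Transfer time t = 5.02 hours = 18072 s, and t = π√(a_t³/μ).
So a_t = (μ t²/π²)^(1/3) = (1.731×10^7 × (18072)² / π²)^(1/3) = 83049 km.
Since a_t = (r₁ + r₂)/2, r₂ = 2a_t − r₁ = 2×83049 − 47200 = 1.18898×10^5 km.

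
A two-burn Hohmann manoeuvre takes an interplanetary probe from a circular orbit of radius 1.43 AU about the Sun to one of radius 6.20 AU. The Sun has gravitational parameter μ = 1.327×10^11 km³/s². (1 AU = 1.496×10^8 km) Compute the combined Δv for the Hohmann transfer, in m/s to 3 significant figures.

Δv = 11500 m/s

In km: r₁ = 1.43 × 1.496×10^8 = 2.13928×10^8 km; r₂ = 6.20 × 1.496×10^8 = 9.2752×10^8 km.
Semi-major axis of the transfer orbit: a_t = (2.13928×10^8 + 9.2752×10^8)/2 = 5.70724×10^8 km.
Circular speed at r₁: v₁ = √(μ/r₁) = √(1.327×10^11/2.13928×10^8) = 24.9059 km/s.
Transfer-orbit speed at r₁ (v² = μ(2/r − 1/a)): v_p = √[μ(2/r₁ − 1/a_t)] = 31.7505 km/s.
First burn Δv₁ = |v_p − v₁| = 6.845 km/s.
Circular speed at r₂: v₂ = √(μ/r₂) = 11.961 km/s.
Transfer-orbit speed at r₂: v_a = √[μ(2/r₂ − 1/a_t)] = 7.3231 km/s.
Second burn Δv₂ = |v₂ − v_a| = 4.638 km/s.
Δv = Δv₁ + Δv₂ = 6.845 + 4.638 = 11.48 km/s.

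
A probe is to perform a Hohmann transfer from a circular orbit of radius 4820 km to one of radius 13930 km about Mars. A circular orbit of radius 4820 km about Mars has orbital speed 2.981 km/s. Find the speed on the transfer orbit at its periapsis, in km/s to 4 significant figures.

v = 3.634 km/s

From the circular-orbit relation v² = μ/r at r = 4820 km: μ = v²r = (2.981)² × 4820 = 42832.3 km³/s².
Transfer-ellipse semi-major axis a_t = (r₁ + r₂)/2 = (4820 + 13930)/2 = 9375 km.
At periapsis, r = 4820 km.
Applying v² = μ(2/r − 1/a_t): v = 3.634 km/s.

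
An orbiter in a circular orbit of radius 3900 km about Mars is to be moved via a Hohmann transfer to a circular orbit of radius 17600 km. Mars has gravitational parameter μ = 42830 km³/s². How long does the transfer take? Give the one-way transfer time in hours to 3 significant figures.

t = 4.70 hours

The Hohmann ellipse has a_t = (r₁ + r₂)/2 = 10750 km.
Transfer time t = π√(a_t³/μ) = π√((10750)³ / 42830) = 16920 s.
Converting: 16920 s ÷ 3600 s/hour = 4.70 hours.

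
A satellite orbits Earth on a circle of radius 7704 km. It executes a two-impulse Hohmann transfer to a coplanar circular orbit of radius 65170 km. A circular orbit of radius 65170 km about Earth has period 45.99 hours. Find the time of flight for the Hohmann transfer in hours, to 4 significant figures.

t = 9.613 hours

From Kepler's third law T² = 4π²r³/μ at r = 65170 km, T = 45.99 hours = 45.99 × 3600 s = 1.65564×10^5 s: μ = 4π²r³/T² = 3.98631×10^5 km³/s².
The Hohmann ellipse has a_t = (r₁ + r₂)/2 = 36437 km.
Half the transfer-orbit period gives t = π√(a_t³/μ) = 34608 s.
Converting: 34608 s ÷ 3600 s/hour = 9.613 hours.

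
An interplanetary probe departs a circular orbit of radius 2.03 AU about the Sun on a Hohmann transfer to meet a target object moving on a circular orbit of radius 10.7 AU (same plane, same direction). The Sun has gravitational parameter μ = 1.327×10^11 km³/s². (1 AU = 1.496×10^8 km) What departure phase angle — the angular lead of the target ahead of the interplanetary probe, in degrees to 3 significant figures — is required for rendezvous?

In km: r₁ = 2.03 × 1.496×10^8 = 3.03688×10^8 km; r₂ = 10.7 × 1.496×10^8 = 1.60072×10^9 km.
Semi-major axis of the transfer orbit: a_t = (3.03688×10^8 + 1.60072×10^9)/2 = 9.52204×10^8 km.
Transfer time t = π√(a_t³/μ) = 2.53402×10^8 s.
Target angular speed ω₂ = √(μ/r₂³) = 5.68804×10^-9 rad/s.
Angle swept by the target during transfer: ω₂·t = 1.44136 rad = 82.58°.
Arrival is 180° from departure on the ellipse, so φ = 180° − 82.58° = 97.4°.

φ = 97.4°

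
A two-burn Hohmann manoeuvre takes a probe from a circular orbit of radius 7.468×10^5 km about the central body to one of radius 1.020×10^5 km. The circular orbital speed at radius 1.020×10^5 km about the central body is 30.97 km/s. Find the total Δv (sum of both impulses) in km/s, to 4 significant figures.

From the circular-orbit relation v² = μ/r at r = 1.020×10^5 km: μ = v²r = (30.97)² × 1.020×10^5 = 9.78324×10^7 km³/s².
Transfer-ellipse semi-major axis a_t = (r₁ + r₂)/2 = (7.468×10^5 + 1.020×10^5)/2 = 4.244×10^5 km.
At r₁ the circular-orbit speed is v₁ = √(μ/r₁) = 11.44562 km/s.
On the transfer ellipse at r₁, vis-viva gives v_a = √[μ(2/r₁ − 1/a_t)] = 5.611146 km/s.
First burn Δv₁ = |v_a − v₁| = 5.8345 km/s.
Circular speed at r₂: v₂ = √(μ/r₂) = 30.970 km/s.
Transfer-orbit speed at r₂: v_p = √[μ(2/r₂ − 1/a_t)] = 41.082 km/s.
Second burn Δv₂ = |v₂ − v_p| = 10.112 km/s.
Total Δv = Δv₁ + Δv₂ = 15.95 km/s.

Δv = 15.95 km/s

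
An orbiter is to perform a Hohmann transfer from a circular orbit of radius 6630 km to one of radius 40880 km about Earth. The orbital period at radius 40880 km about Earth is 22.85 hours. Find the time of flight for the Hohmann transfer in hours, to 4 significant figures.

From Kepler's third law T² = 4π²r³/μ at r = 40880 km, T = 22.85 hours = 22.85 × 3600 s = 82260 s: μ = 4π²r³/T² = 3.98580×10^5 km³/s².
Transfer-ellipse semi-major axis a_t = (r₁ + r₂)/2 = (6630 + 40880)/2 = 23755 km.
Transfer time t = π√(a_t³/μ) = π√((23755)³ / 3.98580×10^5) = 18220 s.
Converting: 18220 s ÷ 3600 s/hour = 5.061 hours.

t = 5.061 hours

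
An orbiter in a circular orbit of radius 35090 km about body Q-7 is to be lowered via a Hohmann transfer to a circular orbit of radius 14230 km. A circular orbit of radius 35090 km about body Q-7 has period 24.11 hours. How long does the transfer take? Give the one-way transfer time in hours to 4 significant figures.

t = 7.102 hours

From Kepler's third law T² = 4π²r³/μ at r = 35090 km, T = 24.11 hours = 24.11 × 3600 s = 86796 s: μ = 4π²r³/T² = 2.26418×10^5 km³/s².
Semi-major axis of the transfer orbit: a_t = (35090 + 14230)/2 = 24660 km.
By Kepler's third law the transfer-orbit period is T = 2π√(a_t³/μ), so t = T/2 = 25567 s.
Converting: 25567 s ÷ 3600 s/hour = 7.102 hours.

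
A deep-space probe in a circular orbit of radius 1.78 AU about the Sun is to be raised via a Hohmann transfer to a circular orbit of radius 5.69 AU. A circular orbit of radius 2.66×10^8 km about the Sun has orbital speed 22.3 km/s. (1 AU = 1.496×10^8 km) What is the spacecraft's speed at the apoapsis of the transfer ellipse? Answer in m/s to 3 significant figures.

From the circular-orbit relation v² = μ/r at r = 2.66×10^8 km: μ = v²r = (22.3)² × 2.66×10^8 = 1.32279×10^11 km³/s².
In km: r₁ = 1.78 × 1.496×10^8 = 2.66288×10^8 km; r₂ = 5.69 × 1.496×10^8 = 8.51224×10^8 km.
Transfer-ellipse semi-major axis a_t = (r₁ + r₂)/2 = (2.66288×10^8 + 8.51224×10^8)/2 = 5.58756×10^8 km.
The apoapsis of the transfer ellipse is at r = 8.51224×10^8 km.
Applying v² = μ(2/r − 1/a_t): v = 8.606 km/s.

v = 8610 m/s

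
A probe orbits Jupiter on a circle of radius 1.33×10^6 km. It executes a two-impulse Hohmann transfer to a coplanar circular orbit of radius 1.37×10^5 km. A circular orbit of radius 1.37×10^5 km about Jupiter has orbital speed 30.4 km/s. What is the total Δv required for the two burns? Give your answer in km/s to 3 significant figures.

Δv = 16.1 km/s

From the circular-orbit relation v² = μ/r at r = 1.37×10^5 km: μ = v²r = (30.4)² × 1.37×10^5 = 1.26610×10^8 km³/s².
The Hohmann ellipse has a_t = (r₁ + r₂)/2 = 7.335×10^5 km.
Circular speed at r₁: v₁ = √(μ/r₁) = √(1.26610×10^8/1.330×10^6) = 9.757 km/s.
On the transfer ellipse at r₁, v² = μ(2/r − 1/a) gives v_a = √[μ(2/r₁ − 1/a_t)] = 4.217 km/s.
First burn Δv₁ = |v_a − v₁| = 5.540 km/s.
Circular speed at r₂: v₂ = √(μ/r₂) = 30.40 km/s.
Transfer-orbit speed at r₂: v_p = √[μ(2/r₂ − 1/a_t)] = 40.94 km/s.
Second burn Δv₂ = |v₂ − v_p| = 10.54 km/s.
Total Δv = Δv₁ + Δv₂ = 16.08 km/s.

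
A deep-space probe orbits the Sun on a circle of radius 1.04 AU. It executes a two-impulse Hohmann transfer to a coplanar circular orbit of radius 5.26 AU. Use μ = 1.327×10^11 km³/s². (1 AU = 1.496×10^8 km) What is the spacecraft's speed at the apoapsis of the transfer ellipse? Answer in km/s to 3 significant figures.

In km: r₁ = 1.04 × 1.496×10^8 = 1.55584×10^8 km; r₂ = 5.26 × 1.496×10^8 = 7.86896×10^8 km.
The Hohmann ellipse has a_t = (r₁ + r₂)/2 = 4.7124×10^8 km.
At apoapsis, r = 7.86896×10^8 km.
Vis-viva: v = √[μ(2/r − 1/a_t)] = √[1.327×10^11 × (2/7.86896×10^8 − 1/4.7124×10^8)] = 7.462 km/s.

v = 7.46 km/s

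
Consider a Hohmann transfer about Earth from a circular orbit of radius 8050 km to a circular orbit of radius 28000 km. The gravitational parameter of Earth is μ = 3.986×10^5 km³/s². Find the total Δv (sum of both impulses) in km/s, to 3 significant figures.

Semi-major axis of the transfer orbit: a_t = (8050 + 28000)/2 = 18025 km.
At r₁ the circular-orbit speed is v₁ = √(μ/r₁) = 7.03673 km/s.
Transfer-orbit speed at r₁ (vis-viva equation): v_p = √[μ(2/r₁ − 1/a_t)] = 8.77025 km/s.
First burn Δv₁ = |v_p − v₁| = 1.7335 km/s.
At r₂, v₂ = √(μ/r₂) = 3.7730 km/s.
Transfer-orbit speed at r₂: v_a = √[μ(2/r₂ − 1/a_t)] = 2.5214 km/s.
Second burn Δv₂ = |v₂ − v_a| = 1.2516 km/s.
Δv = Δv₁ + Δv₂ = 1.7335 + 1.2516 = 2.985 km/s.

Δv = 2.99 km/s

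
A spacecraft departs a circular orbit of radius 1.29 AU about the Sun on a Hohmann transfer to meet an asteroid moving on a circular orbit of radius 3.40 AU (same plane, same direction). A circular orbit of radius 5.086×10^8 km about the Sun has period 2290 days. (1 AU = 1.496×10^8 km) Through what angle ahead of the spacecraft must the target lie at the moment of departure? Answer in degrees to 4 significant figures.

φ = 76.90°

From Kepler's third law T² = 4π²r³/μ at r = 5.086×10^8 km, T = 2290 days = 2290 × 86400 s = 1.97856×10^8 s: μ = 4π²r³/T² = 1.32675×10^11 km³/s².
In km: r₁ = 1.29 × 1.496×10^8 = 1.92984×10^8 km; r₂ = 3.40 × 1.496×10^8 = 5.0864×10^8 km.
Semi-major axis of the transfer orbit: a_t = (1.92984×10^8 + 5.0864×10^8)/2 = 3.50812×10^8 km.
The half-period of the transfer ellipse is t = π√(a_t³/μ) = 5.667×10^7 s.
The target's mean motion on its circular orbit is ω₂ = √(μ/r₂³) = 3.175×10^-8 rad/s.
Angle swept by the target during transfer: ω₂·t = 1.799 rad = 103.1°.
Arrival is 180° from departure on the ellipse, so φ = 180° − 103.1° = 76.90°.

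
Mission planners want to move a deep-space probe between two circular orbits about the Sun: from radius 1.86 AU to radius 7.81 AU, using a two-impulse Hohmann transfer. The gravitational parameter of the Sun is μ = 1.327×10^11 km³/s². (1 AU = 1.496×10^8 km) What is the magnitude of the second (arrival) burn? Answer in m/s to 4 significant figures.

In km: r₁ = 1.86 × 1.496×10^8 = 2.78256×10^8 km; r₂ = 7.81 × 1.496×10^8 = 1.168376×10^9 km.
The Hohmann ellipse has a_t = (r₁ + r₂)/2 = 7.23316×10^8 km.
On the circular orbit at r = 1.168376×10^9 km, v_c = √(μ/r) = 10.657 km/s.
Vis-viva on the transfer ellipse at r = 1.168376×10^9 km gives v_t = √[μ(2/r − 1/a_t)] = 6.6100 km/s.
Δv₂ = |v_t − v_c| = |6.6100 − 10.657| = 4.047 km/s.

Δv₂ = 4047 m/s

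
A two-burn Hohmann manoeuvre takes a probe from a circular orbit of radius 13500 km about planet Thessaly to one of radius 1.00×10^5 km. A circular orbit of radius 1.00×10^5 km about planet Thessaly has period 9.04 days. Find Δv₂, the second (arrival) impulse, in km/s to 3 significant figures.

Δv₂ = 0.412 km/s

From Kepler's third law T² = 4π²r³/μ at r = 1.00×10^5 km, T = 9.04 days = 9.04 × 86400 s = 7.81056×10^5 s: μ = 4π²r³/T² = 64713.6 km³/s².
Semi-major axis of the transfer orbit: a_t = (13500 + 1.000×10^5)/2 = 56750 km.
Circular speed at r = 1.000×10^5 km: v_c = √(μ/r) = 0.80445 km/s.
Transfer-orbit speed at the same r (vis-viva, a = a_t): v_t = √[μ(2/r − 1/a_t)] = 0.39236 km/s.
Δv₂ = |v_t − v_c| = |0.39236 − 0.80445| = 0.4121 km/s.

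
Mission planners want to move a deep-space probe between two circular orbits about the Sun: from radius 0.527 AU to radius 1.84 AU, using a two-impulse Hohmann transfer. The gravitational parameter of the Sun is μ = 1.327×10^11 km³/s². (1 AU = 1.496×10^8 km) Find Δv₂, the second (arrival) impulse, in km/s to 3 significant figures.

Δv₂ = 7.30 km/s

In km: r₁ = 0.527 × 1.496×10^8 = 7.88392×10^7 km; r₂ = 1.84 × 1.496×10^8 = 2.75264×10^8 km.
Transfer-ellipse semi-major axis a_t = (r₁ + r₂)/2 = (7.88392×10^7 + 2.75264×10^8)/2 = 1.770516×10^8 km.
On the circular orbit at r = 2.75264×10^8 km, v_c = √(μ/r) = 21.956 km/s.
Vis-viva on the transfer ellipse at r = 2.75264×10^8 km gives v_t = √[μ(2/r − 1/a_t)] = 14.651 km/s.
Δv₂ = |v_t − v_c| = |14.651 − 21.956| = 7.305 km/s.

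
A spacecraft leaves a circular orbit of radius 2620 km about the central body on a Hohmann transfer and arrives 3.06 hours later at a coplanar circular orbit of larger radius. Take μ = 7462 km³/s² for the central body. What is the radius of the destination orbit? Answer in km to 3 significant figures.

r₂ = 6400 km

Transfer time t = 3.06 hours = 11016 s, and t = π√(a_t³/μ).
So a_t = (μ t²/π²)^(1/3) = (7462 × (11016)² / π²)^(1/3) = 4510.3 km.
Since a_t = (r₁ + r₂)/2, r₂ = 2a_t − r₁ = 2×4510.3 − 2620 = 6400.6 km.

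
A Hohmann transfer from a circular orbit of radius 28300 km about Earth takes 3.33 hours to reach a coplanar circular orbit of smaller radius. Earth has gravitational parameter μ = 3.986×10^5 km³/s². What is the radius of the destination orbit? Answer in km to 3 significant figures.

Transfer time t = 3.33 hours = 11988 s, and t = π√(a_t³/μ).
So a_t = (μ t²/π²)^(1/3) = (3.986×10^5 × (11988)² / π²)^(1/3) = 17971 km.
Since a_t = (r₁ + r₂)/2, r₂ = 2a_t − r₁ = 2×17971 − 28300 = 7642 km.

r₂ = 7640 km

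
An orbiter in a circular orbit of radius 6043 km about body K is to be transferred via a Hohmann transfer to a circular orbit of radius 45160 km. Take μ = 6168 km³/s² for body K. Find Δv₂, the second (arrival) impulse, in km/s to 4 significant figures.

The Hohmann ellipse has a_t = (r₁ + r₂)/2 = 25601.5 km.
On the circular orbit at r = 45160 km, v_c = √(μ/r) = 0.3696 km/s.
Transfer-orbit speed at the same r (vis-viva, a = a_t): v_t = √[μ(2/r − 1/a_t)] = 0.1796 km/s.
Δv₂ = |v_t − v_c| = |0.1796 − 0.3696| = 0.1900 km/s.

Δv₂ = 0.1900 km/s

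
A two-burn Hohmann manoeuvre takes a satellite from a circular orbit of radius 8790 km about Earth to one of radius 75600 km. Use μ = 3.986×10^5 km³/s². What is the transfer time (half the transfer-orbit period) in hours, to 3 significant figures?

The Hohmann ellipse has a_t = (r₁ + r₂)/2 = 42195 km.
Transfer time t = π√(a_t³/μ) = π√((42195)³ / 3.986×10^5) = 43130 s.
Converting: 43130 s ÷ 3600 s/hour = 12.0 hours.

t = 12.0 hours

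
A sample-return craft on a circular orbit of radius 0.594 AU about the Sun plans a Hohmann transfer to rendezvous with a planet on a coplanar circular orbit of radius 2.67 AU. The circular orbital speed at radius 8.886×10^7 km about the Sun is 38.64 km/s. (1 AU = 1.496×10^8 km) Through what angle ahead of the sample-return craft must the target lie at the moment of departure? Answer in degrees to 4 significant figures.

φ = 93.98°

From the circular-orbit relation v² = μ/r at r = 8.886×10^7 km: μ = v²r = (38.64)² × 8.886×10^7 = 1.32672×10^11 km³/s².
In km: r₁ = 0.594 × 1.496×10^8 = 8.88624×10^7 km; r₂ = 2.67 × 1.496×10^8 = 3.99432×10^8 km.
Transfer-ellipse semi-major axis a_t = (r₁ + r₂)/2 = (8.88624×10^7 + 3.99432×10^8)/2 = 2.441472×10^8 km.
Transfer time t = π√(a_t³/μ) = 3.2903×10^7 s.
The target's mean motion on its circular orbit is ω₂ = √(μ/r₂³) = 4.5627×10^-8 rad/s.
Angle swept by the target during transfer: ω₂·t = 1.5013 rad = 86.02°.
The sample-return craft traverses 180° on the transfer ellipse, so the target must lead by 180° − 86.02° = 93.98°.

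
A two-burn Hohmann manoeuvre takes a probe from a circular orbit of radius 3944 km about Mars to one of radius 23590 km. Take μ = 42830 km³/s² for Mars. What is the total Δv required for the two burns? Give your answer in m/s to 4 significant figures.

Transfer-ellipse semi-major axis a_t = (r₁ + r₂)/2 = (3944 + 23590)/2 = 13767 km.
At r₁ the circular-orbit speed is v₁ = √(μ/r₁) = 3.2954 km/s.
On the transfer ellipse at r₁, vis-viva gives v_p = √[μ(2/r₁ − 1/a_t)] = 4.3137 km/s.
First burn Δv₁ = |v_p − v₁| = 1.0183 km/s.
Circular speed at r₂: v₂ = √(μ/r₂) = 1.347442 km/s.
Transfer-orbit speed at r₂: v_a = √[μ(2/r₂ − 1/a_t)] = 0.7212052 km/s.
Second burn Δv₂ = |v₂ − v_a| = 0.62624 km/s.
Δv = Δv₁ + Δv₂ = 1.0183 + 0.62624 = 1.645 km/s.

Δv = 1645 m/s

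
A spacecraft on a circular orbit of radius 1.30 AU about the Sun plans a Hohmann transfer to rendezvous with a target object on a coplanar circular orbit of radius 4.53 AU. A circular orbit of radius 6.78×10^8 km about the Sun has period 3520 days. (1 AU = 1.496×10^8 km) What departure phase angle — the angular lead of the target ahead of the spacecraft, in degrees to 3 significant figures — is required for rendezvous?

From Kepler's third law T² = 4π²r³/μ at r = 6.78×10^8 km, T = 3520 days = 3520 × 86400 s = 3.04128×10^8 s: μ = 4π²r³/T² = 1.33026×10^11 km³/s².
In km: r₁ = 1.30 × 1.496×10^8 = 1.9448×10^8 km; r₂ = 4.53 × 1.496×10^8 = 6.77688×10^8 km.
Transfer-ellipse semi-major axis a_t = (r₁ + r₂)/2 = (1.9448×10^8 + 6.77688×10^8)/2 = 4.36084×10^8 km.
Transfer time t = π√(a_t³/μ) = 7.84399×10^7 s.
The target's mean motion on its circular orbit is ω₂ = √(μ/r₂³) = 2.06739×10^-8 rad/s.
Angle swept by the target during transfer: ω₂·t = 1.62166 rad = 92.91°.
Arrival is 180° from departure on the ellipse, so φ = 180° − 92.91° = 87.1°.

φ = 87.1°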